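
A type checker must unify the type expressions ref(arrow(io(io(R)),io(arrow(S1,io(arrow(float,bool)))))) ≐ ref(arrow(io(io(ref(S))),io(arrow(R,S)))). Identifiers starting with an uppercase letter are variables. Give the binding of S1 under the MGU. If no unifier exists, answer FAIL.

ref(io(arrow(float,bool)))

Decompose ref/1: arrow(io(io(R)),io(arrow(S1,io(arrow(float,bool))))) ≐ arrow(io(io(ref(S))),io(arrow(R,S))).
Decompose arrow/2: io(io(R)) ≐ io(io(ref(S))),  io(arrow(S1,io(arrow(float,bool)))) ≐ io(arrow(R,S)).
Decompose io/1: io(R) ≐ io(ref(S)).
Decompose io/1: R ≐ ref(S).
Bind R := ref(S); substituting into the remaining equation gives: io(arrow(S1,io(arrow(float,bool)))) ≐ io(arrow(ref(S),S)).
Decompose io/1: arrow(S1,io(arrow(float,bool))) ≐ arrow(ref(S),S).
Decompose arrow/2: S1 ≐ ref(S),  io(arrow(float,bool)) ≐ S.
Bind S1 := ref(S); no other remaining equation mentions S1.
Bind S := io(arrow(float,bool)). Substituting into the earlier bindings gives R := ref(io(arrow(float,bool))), S1 := ref(io(arrow(float,bool))).
MGU = { R -> ref(io(arrow(float,bool))), S1 -> ref(io(arrow(float,bool))), S -> io(arrow(float,bool)) }, so S1 -> ref(io(arrow(float,bool))).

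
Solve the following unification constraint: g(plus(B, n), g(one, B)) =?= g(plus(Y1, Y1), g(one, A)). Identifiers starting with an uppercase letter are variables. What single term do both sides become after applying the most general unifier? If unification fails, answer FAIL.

Decompose g/2: plus(B, n) =?= plus(Y1, Y1),  g(one, B) =?= g(one, A).
Decompose plus/2: B =?= Y1,  n =?= Y1.
Bind B := Y1; substituting into the one remaining equation that mentions B gives: g(one, Y1) =?= g(one, A).
Bind Y1 := n; substituting into the remaining equation gives: g(one, n) =?= g(one, A). Substituting into the earlier binding gives B := n.
Decompose g/2: one =?= one,  n =?= A.
Delete trivial equation one =?= one.
Bind A := n.
Applying the MGU to either side gives g(plus(n, n), g(one, n)).

g(plus(n, n), g(one, n))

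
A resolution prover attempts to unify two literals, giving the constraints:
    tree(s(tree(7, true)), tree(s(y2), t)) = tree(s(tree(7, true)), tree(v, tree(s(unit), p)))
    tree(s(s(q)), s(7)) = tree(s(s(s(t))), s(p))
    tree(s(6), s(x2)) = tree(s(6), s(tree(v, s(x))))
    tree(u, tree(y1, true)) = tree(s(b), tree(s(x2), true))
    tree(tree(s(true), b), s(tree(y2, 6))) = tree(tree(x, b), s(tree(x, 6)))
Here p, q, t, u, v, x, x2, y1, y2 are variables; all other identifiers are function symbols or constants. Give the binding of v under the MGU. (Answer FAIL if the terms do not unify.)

Decompose tree/2: s(tree(7, true)) = s(tree(7, true)),  tree(s(y2), t) = tree(v, tree(s(unit), p)).
Delete trivial equation s(tree(7, true)) = s(tree(7, true)).
Decompose tree/2: s(y2) = v,  t = tree(s(unit), p).
Bind v := s(y2); substituting into the one remaining equation that mentions v gives: tree(s(6), s(x2)) = tree(s(6), s(tree(s(y2), s(x)))).
Bind t := tree(s(unit), p); substituting into the one remaining equation that mentions t gives: tree(s(s(q)), s(7)) = tree(s(s(s(tree(s(unit), p)))), s(p)).
Decompose tree/2: s(s(q)) = s(s(s(tree(s(unit), p)))),  s(7) = s(p).
Decompose s/1: s(q) = s(s(tree(s(unit), p))).
Decompose s/1: q = s(tree(s(unit), p)).
Bind q := s(tree(s(unit), p)); no other remaining equation mentions q.
Decompose s/1: 7 = p.
Bind p := 7; no other remaining equation mentions p. Substituting into the earlier bindings gives t := tree(s(unit), 7), q := s(tree(s(unit), 7)).
Decompose tree/2: s(6) = s(6),  s(x2) = s(tree(s(y2), s(x))).
Delete trivial equation s(6) = s(6).
Decompose s/1: x2 = tree(s(y2), s(x)).
Bind x2 := tree(s(y2), s(x)); substituting into the one remaining equation that mentions x2 gives: tree(u, tree(y1, true)) = tree(s(b), tree(s(tree(s(y2), s(x))), true)).
Decompose tree/2: u = s(b),  tree(y1, true) = tree(s(tree(s(y2), s(x))), true).
Bind u := s(b); no other remaining equation mentions u.
Decompose tree/2: y1 = s(tree(s(y2), s(x))),  true = true.
Bind y1 := s(tree(s(y2), s(x))); no other remaining equation mentions y1.
Delete trivial equation true = true.
Decompose tree/2: tree(s(true), b) = tree(x, b),  s(tree(y2, 6)) = s(tree(x, 6)).
Decompose tree/2: s(true) = x,  b = b.
Bind x := s(true); substituting into the one remaining equation that mentions x gives: s(tree(y2, 6)) = s(tree(s(true), 6)). Substituting into the earlier bindings gives x2 := tree(s(y2), s(s(true))), y1 := s(tree(s(y2), s(s(true)))).
Delete trivial equation b = b.
Decompose s/1: tree(y2, 6) = tree(s(true), 6).
Decompose tree/2: y2 = s(true),  6 = 6.
Bind y2 := s(true); no other remaining equation mentions y2. Substituting into the earlier bindings gives v := s(s(true)), x2 := tree(s(s(true)), s(s(true))), y1 := s(tree(s(s(true)), s(s(true)))).
Delete trivial equation 6 = 6.
MGU = { v ↦ s(s(true)), t ↦ tree(s(unit), 7), q ↦ s(tree(s(unit), 7)), p ↦ 7, x2 ↦ tree(s(s(true)), s(s(true))), u ↦ s(b), y1 ↦ s(tree(s(s(true)), s(s(true)))), x ↦ s(true), y2 ↦ s(true) }, so v ↦ s(s(true)).

s(s(true))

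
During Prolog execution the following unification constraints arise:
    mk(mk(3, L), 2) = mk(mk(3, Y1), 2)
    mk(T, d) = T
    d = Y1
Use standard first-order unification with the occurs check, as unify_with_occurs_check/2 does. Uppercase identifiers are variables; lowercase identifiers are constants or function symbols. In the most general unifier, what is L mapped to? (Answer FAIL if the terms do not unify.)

FAIL

Decompose mk/2: mk(3, L) = mk(3, Y1),  2 = 2.
Decompose mk/2: 3 = 3,  L = Y1.
Delete trivial equation 3 = 3.
Bind L := Y1; no other remaining equation mentions L.
Delete trivial equation 2 = 2.
Occurs check fails: T occurs in mk(T, d); the equation T = mk(T, d) has no finite solution.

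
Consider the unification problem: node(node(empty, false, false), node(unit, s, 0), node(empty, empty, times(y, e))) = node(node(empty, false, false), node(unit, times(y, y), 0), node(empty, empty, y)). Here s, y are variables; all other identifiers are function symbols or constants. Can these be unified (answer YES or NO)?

NO

Decompose node/3: node(empty, false, false) = node(empty, false, false),  node(unit, s, 0) = node(unit, times(y, y), 0),  node(empty, empty, times(y, e)) = node(empty, empty, y).
Delete trivial equation node(empty, false, false) = node(empty, false, false).
Decompose node/3: unit = unit,  s = times(y, y),  0 = 0.
Delete trivial equation unit = unit.
Bind s := times(y, y); no other remaining equation mentions s.
Delete trivial equation 0 = 0.
Decompose node/3: empty = empty,  empty = empty,  times(y, e) = y.
Delete trivial equation empty = empty.
Delete trivial equation empty = empty.
Occurs check fails: y occurs in times(y, e); the equation y = times(y, e) has no finite solution.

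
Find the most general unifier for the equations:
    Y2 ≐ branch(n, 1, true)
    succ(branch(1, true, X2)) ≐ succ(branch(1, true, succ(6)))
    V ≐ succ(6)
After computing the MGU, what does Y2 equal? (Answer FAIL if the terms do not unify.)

branch(n, 1, true)

Bind Y2 := branch(n, 1, true); no other remaining equation mentions Y2.
Decompose succ/1: branch(1, true, X2) ≐ branch(1, true, succ(6)).
Decompose branch/3: 1 ≐ 1,  true ≐ true,  X2 ≐ succ(6).
Delete trivial equation 1 ≐ 1.
Delete trivial equation true ≐ true.
Bind X2 := succ(6); no other remaining equation mentions X2.
Bind V := succ(6).
MGU = { Y2 ↦ branch(n, 1, true), X2 ↦ succ(6), V ↦ succ(6) }, so Y2 ↦ branch(n, 1, true).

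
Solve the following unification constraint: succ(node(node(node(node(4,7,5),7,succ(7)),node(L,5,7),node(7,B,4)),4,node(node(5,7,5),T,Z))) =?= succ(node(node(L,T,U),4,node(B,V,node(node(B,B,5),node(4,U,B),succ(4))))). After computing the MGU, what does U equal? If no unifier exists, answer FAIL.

Decompose succ/1: node(node(node(node(4,7,5),7,succ(7)),node(L,5,7),node(7,B,4)),4,node(node(5,7,5),T,Z)) =?= node(node(L,T,U),4,node(B,V,node(node(B,B,5),node(4,U,B),succ(4)))).
Decompose node/3: node(node(node(4,7,5),7,succ(7)),node(L,5,7),node(7,B,4)) =?= node(L,T,U),  4 =?= 4,  node(node(5,7,5),T,Z) =?= node(B,V,node(node(B,B,5),node(4,U,B),succ(4))).
Decompose node/3: node(node(4,7,5),7,succ(7)) =?= L,  node(L,5,7) =?= T,  node(7,B,4) =?= U.
Bind L := node(node(4,7,5),7,succ(7)); substituting into the one remaining equation that mentions L gives: node(node(node(4,7,5),7,succ(7)),5,7) =?= T.
Bind T := node(node(node(4,7,5),7,succ(7)),5,7); substituting into the one remaining equation that mentions T gives: node(node(5,7,5),node(node(node(4,7,5),7,succ(7)),5,7),Z) =?= node(B,V,node(node(B,B,5),node(4,U,B),succ(4))).
Bind U := node(7,B,4); substituting into the one remaining equation that mentions U gives: node(node(5,7,5),node(node(node(4,7,5),7,succ(7)),5,7),Z) =?= node(B,V,node(node(B,B,5),node(4,node(7,B,4),B),succ(4))).
Delete trivial equation 4 =?= 4.
Decompose node/3: node(5,7,5) =?= B,  node(node(node(4,7,5),7,succ(7)),5,7) =?= V,  Z =?= node(node(B,B,5),node(4,node(7,B,4),B),succ(4)).
Bind B := node(5,7,5); substituting into the one remaining equation that mentions B gives: Z =?= node(node(node(5,7,5),node(5,7,5),5),node(4,node(7,node(5,7,5),4),node(5,7,5)),succ(4)). Substituting into the earlier binding gives U := node(7,node(5,7,5),4).
Bind V := node(node(node(4,7,5),7,succ(7)),5,7); no other remaining equation mentions V.
Bind Z := node(node(node(5,7,5),node(5,7,5),5),node(4,node(7,node(5,7,5),4),node(5,7,5)),succ(4)).
MGU = { L := node(node(4,7,5),7,succ(7)), T := node(node(node(4,7,5),7,succ(7)),5,7), U := node(7,node(5,7,5),4), B := node(5,7,5), V := node(node(node(4,7,5),7,succ(7)),5,7), Z := node(node(node(5,7,5),node(5,7,5),5),node(4,node(7,node(5,7,5),4),node(5,7,5)),succ(4)) }, so U := node(7,node(5,7,5),4).

node(7,node(5,7,5),4)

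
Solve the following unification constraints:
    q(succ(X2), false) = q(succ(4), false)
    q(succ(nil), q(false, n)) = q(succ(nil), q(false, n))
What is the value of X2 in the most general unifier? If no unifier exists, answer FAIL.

4

Decompose q/2: succ(X2) = succ(4),  false = false.
Decompose succ/1: X2 = 4.
Bind X2 := 4; no other remaining equation mentions X2.
Delete trivial equation false = false.
Delete trivial equation q(succ(nil), q(false, n)) = q(succ(nil), q(false, n)).
MGU = { X2 -> 4 }, so X2 -> 4.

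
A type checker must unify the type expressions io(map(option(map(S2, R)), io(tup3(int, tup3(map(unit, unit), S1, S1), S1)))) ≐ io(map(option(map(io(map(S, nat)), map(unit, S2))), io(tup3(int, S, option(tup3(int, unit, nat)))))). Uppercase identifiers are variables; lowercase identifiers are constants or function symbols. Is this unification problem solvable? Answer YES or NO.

YES

Decompose io/1: map(option(map(S2, R)), io(tup3(int, tup3(map(unit, unit), S1, S1), S1))) ≐ map(option(map(io(map(S, nat)), map(unit, S2))), io(tup3(int, S, option(tup3(int, unit, nat))))).
Decompose map/2: option(map(S2, R)) ≐ option(map(io(map(S, nat)), map(unit, S2))),  io(tup3(int, tup3(map(unit, unit), S1, S1), S1)) ≐ io(tup3(int, S, option(tup3(int, unit, nat)))).
Decompose option/1: map(S2, R) ≐ map(io(map(S, nat)), map(unit, S2)).
Decompose map/2: S2 ≐ io(map(S, nat)),  R ≐ map(unit, S2).
Bind S2 := io(map(S, nat)); substituting into the one remaining equation that mentions S2 gives: R ≐ map(unit, io(map(S, nat))).
Bind R := map(unit, io(map(S, nat))); no other remaining equation mentions R.
Decompose io/1: tup3(int, tup3(map(unit, unit), S1, S1), S1) ≐ tup3(int, S, option(tup3(int, unit, nat))).
Decompose tup3/3: int ≐ int,  tup3(map(unit, unit), S1, S1) ≐ S,  S1 ≐ option(tup3(int, unit, nat)).
Delete trivial equation int ≐ int.
Bind S := tup3(map(unit, unit), S1, S1); no other remaining equation mentions S. Substituting into the earlier bindings gives S2 := io(map(tup3(map(unit, unit), S1, S1), nat)), R := map(unit, io(map(tup3(map(unit, unit), S1, S1), nat))).
Bind S1 := option(tup3(int, unit, nat)). Substituting into the earlier bindings gives S2 := io(map(tup3(map(unit, unit), option(tup3(int, unit, nat)), option(tup3(int, unit, nat))), nat)), R := map(unit, io(map(tup3(map(unit, unit), option(tup3(int, unit, nat)), option(tup3(int, unit, nat))), nat))), S := tup3(map(unit, unit), option(tup3(int, unit, nat)), option(tup3(int, unit, nat))).
No equations remain and no clash or occurs-check failure arose, so a unifier exists.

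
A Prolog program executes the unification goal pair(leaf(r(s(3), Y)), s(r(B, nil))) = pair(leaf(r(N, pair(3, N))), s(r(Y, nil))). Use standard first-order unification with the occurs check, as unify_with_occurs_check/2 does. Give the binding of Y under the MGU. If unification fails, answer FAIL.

Decompose pair/2: leaf(r(s(3), Y)) = leaf(r(N, pair(3, N))),  s(r(B, nil)) = s(r(Y, nil)).
Decompose leaf/1: r(s(3), Y) = r(N, pair(3, N)).
Decompose r/2: s(3) = N,  Y = pair(3, N).
Bind N := s(3); substituting into the one remaining equation that mentions N gives: Y = pair(3, s(3)).
Bind Y := pair(3, s(3)); substituting into the remaining equation gives: s(r(B, nil)) = s(r(pair(3, s(3)), nil)).
Decompose s/1: r(B, nil) = r(pair(3, s(3)), nil).
Decompose r/2: B = pair(3, s(3)),  nil = nil.
Bind B := pair(3, s(3)); no other remaining equation mentions B.
Delete trivial equation nil = nil.
MGU = { N -> s(3), Y -> pair(3, s(3)), B -> pair(3, s(3)) }, so Y -> pair(3, s(3)).

pair(3, s(3))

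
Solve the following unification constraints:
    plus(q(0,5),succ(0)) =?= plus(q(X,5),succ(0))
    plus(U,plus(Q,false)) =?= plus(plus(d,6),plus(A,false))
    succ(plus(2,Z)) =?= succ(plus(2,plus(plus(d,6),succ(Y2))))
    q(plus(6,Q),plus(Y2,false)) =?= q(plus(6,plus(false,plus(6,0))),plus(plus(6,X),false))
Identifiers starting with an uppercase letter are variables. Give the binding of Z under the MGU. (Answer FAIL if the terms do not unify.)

Decompose plus/2: q(0,5) =?= q(X,5),  succ(0) =?= succ(0).
Decompose q/2: 0 =?= X,  5 =?= 5.
Bind X := 0; substituting into the one remaining equation that mentions X gives: q(plus(6,Q),plus(Y2,false)) =?= q(plus(6,plus(false,plus(6,0))),plus(plus(6,0),false)).
Delete trivial equation 5 =?= 5.
Delete trivial equation succ(0) =?= succ(0).
Decompose plus/2: U =?= plus(d,6),  plus(Q,false) =?= plus(A,false).
Bind U := plus(d,6); no other remaining equation mentions U.
Decompose plus/2: Q =?= A,  false =?= false.
Bind Q := A; substituting into the one remaining equation that mentions Q gives: q(plus(6,A),plus(Y2,false)) =?= q(plus(6,plus(false,plus(6,0))),plus(plus(6,0),false)).
Delete trivial equation false =?= false.
Decompose succ/1: plus(2,Z) =?= plus(2,plus(plus(d,6),succ(Y2))).
Decompose plus/2: 2 =?= 2,  Z =?= plus(plus(d,6),succ(Y2)).
Delete trivial equation 2 =?= 2.
Bind Z := plus(plus(d,6),succ(Y2)); no other remaining equation mentions Z.
Decompose q/2: plus(6,A) =?= plus(6,plus(false,plus(6,0))),  plus(Y2,false) =?= plus(plus(6,0),false).
Decompose plus/2: 6 =?= 6,  A =?= plus(false,plus(6,0)).
Delete trivial equation 6 =?= 6.
Bind A := plus(false,plus(6,0)); no other remaining equation mentions A. Substituting into the earlier binding gives Q := plus(false,plus(6,0)).
Decompose plus/2: Y2 =?= plus(6,0),  false =?= false.
Bind Y2 := plus(6,0); no other remaining equation mentions Y2. Substituting into the earlier binding gives Z := plus(plus(d,6),succ(plus(6,0))).
Delete trivial equation false =?= false.
MGU = { X ↦ 0, U ↦ plus(d,6), Q ↦ plus(false,plus(6,0)), Z ↦ plus(plus(d,6),succ(plus(6,0))), A ↦ plus(false,plus(6,0)), Y2 ↦ plus(6,0) }, so Z ↦ plus(plus(d,6),succ(plus(6,0))).

plus(plus(d,6),succ(plus(6,0)))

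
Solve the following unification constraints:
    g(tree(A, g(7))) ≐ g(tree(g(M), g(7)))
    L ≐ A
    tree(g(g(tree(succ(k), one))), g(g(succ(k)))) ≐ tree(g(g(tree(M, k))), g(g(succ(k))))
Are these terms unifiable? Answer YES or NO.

NO

Decompose g/1: tree(A, g(7)) ≐ tree(g(M), g(7)).
Decompose tree/2: A ≐ g(M),  g(7) ≐ g(7).
Bind A := g(M); substituting into the one remaining equation that mentions A gives: L ≐ g(M).
Delete trivial equation g(7) ≐ g(7).
Bind L := g(M); no other remaining equation mentions L.
Decompose tree/2: g(g(tree(succ(k), one))) ≐ g(g(tree(M, k))),  g(g(succ(k))) ≐ g(g(succ(k))).
Decompose g/1: g(tree(succ(k), one)) ≐ g(tree(M, k)).
Decompose g/1: tree(succ(k), one) ≐ tree(M, k).
Decompose tree/2: succ(k) ≐ M,  one ≐ k.
Bind M := succ(k); no other remaining equation mentions M. Substituting into the earlier bindings gives A := g(succ(k)), L := g(succ(k)).
Clash: constants one and k differ; no unifier exists.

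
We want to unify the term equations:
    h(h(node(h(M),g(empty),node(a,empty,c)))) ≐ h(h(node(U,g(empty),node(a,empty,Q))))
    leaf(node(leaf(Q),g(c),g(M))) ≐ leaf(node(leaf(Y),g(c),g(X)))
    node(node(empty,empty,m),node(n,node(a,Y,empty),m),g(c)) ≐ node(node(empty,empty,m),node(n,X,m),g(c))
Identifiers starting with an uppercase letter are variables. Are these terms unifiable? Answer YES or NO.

Decompose h/1: h(node(h(M),g(empty),node(a,empty,c))) ≐ h(node(U,g(empty),node(a,empty,Q))).
Decompose h/1: node(h(M),g(empty),node(a,empty,c)) ≐ node(U,g(empty),node(a,empty,Q)).
Decompose node/3: h(M) ≐ U,  g(empty) ≐ g(empty),  node(a,empty,c) ≐ node(a,empty,Q).
Bind U := h(M); no other remaining equation mentions U.
Delete trivial equation g(empty) ≐ g(empty).
Decompose node/3: a ≐ a,  empty ≐ empty,  c ≐ Q.
Delete trivial equation a ≐ a.
Delete trivial equation empty ≐ empty.
Bind Q := c; substituting into the one remaining equation that mentions Q gives: leaf(node(leaf(c),g(c),g(M))) ≐ leaf(node(leaf(Y),g(c),g(X))).
Decompose leaf/1: node(leaf(c),g(c),g(M)) ≐ node(leaf(Y),g(c),g(X)).
Decompose node/3: leaf(c) ≐ leaf(Y),  g(c) ≐ g(c),  g(M) ≐ g(X).
Decompose leaf/1: c ≐ Y.
Bind Y := c; substituting into the one remaining equation that mentions Y gives: node(node(empty,empty,m),node(n,node(a,c,empty),m),g(c)) ≐ node(node(empty,empty,m),node(n,X,m),g(c)).
Delete trivial equation g(c) ≐ g(c).
Decompose g/1: M ≐ X.
Bind M := X; no other remaining equation mentions M. Substituting into the earlier binding gives U := h(X).
Decompose node/3: node(empty,empty,m) ≐ node(empty,empty,m),  node(n,node(a,c,empty),m) ≐ node(n,X,m),  g(c) ≐ g(c).
Delete trivial equation node(empty,empty,m) ≐ node(empty,empty,m).
Decompose node/3: n ≐ n,  node(a,c,empty) ≐ X,  m ≐ m.
Delete trivial equation n ≐ n.
Bind X := node(a,c,empty); no other remaining equation mentions X. Substituting into the earlier bindings gives U := h(node(a,c,empty)), M := node(a,c,empty).
Delete trivial equation m ≐ m.
Delete trivial equation g(c) ≐ g(c).
No equations remain and no clash or occurs-check failure arose, so a unifier exists.

YES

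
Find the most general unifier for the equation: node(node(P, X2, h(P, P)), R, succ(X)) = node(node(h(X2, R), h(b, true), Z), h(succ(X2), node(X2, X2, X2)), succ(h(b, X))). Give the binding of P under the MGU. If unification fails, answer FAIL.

Decompose node/3: node(P, X2, h(P, P)) = node(h(X2, R), h(b, true), Z),  R = h(succ(X2), node(X2, X2, X2)),  succ(X) = succ(h(b, X)).
Decompose node/3: P = h(X2, R),  X2 = h(b, true),  h(P, P) = Z.
Bind P := h(X2, R); substituting into the one remaining equation that mentions P gives: h(h(X2, R), h(X2, R)) = Z.
Bind X2 := h(b, true); substituting into the 2 remaining equations that mention X2 gives: h(h(h(b, true), R), h(h(b, true), R)) = Z,  R = h(succ(h(b, true)), node(h(b, true), h(b, true), h(b, true))). Substituting into the earlier binding gives P := h(h(b, true), R).
Bind Z := h(h(h(b, true), R), h(h(b, true), R)); no other remaining equation mentions Z.
Bind R := h(succ(h(b, true)), node(h(b, true), h(b, true), h(b, true))); no other remaining equation mentions R. Substituting into the earlier bindings gives P := h(h(b, true), h(succ(h(b, true)), node(h(b, true), h(b, true), h(b, true)))), Z := h(h(h(b, true), h(succ(h(b, true)), node(h(b, true), h(b, true), h(b, true)))), h(h(b, true), h(succ(h(b, true)), node(h(b, true), h(b, true), h(b, true))))).
Decompose succ/1: X = h(b, X).
Occurs check fails: X occurs in h(b, X); the equation X = h(b, X) has no finite solution.

FAIL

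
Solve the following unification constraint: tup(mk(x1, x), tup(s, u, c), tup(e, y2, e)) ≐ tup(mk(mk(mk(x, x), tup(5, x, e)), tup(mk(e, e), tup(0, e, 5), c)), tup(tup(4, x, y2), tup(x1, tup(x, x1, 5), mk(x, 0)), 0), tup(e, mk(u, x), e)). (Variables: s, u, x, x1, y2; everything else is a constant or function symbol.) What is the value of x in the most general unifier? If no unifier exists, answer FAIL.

Decompose tup/3: mk(x1, x) ≐ mk(mk(mk(x, x), tup(5, x, e)), tup(mk(e, e), tup(0, e, 5), c)),  tup(s, u, c) ≐ tup(tup(4, x, y2), tup(x1, tup(x, x1, 5), mk(x, 0)), 0),  tup(e, y2, e) ≐ tup(e, mk(u, x), e).
Decompose mk/2: x1 ≐ mk(mk(x, x), tup(5, x, e)),  x ≐ tup(mk(e, e), tup(0, e, 5), c).
Bind x1 := mk(mk(x, x), tup(5, x, e)); substituting into the one remaining equation that mentions x1 gives: tup(s, u, c) ≐ tup(tup(4, x, y2), tup(mk(mk(x, x), tup(5, x, e)), tup(x, mk(mk(x, x), tup(5, x, e)), 5), mk(x, 0)), 0).
Bind x := tup(mk(e, e), tup(0, e, 5), c); substituting into the remaining equations gives: tup(s, u, c) ≐ tup(tup(4, tup(mk(e, e), tup(0, e, 5), c), y2), tup(mk(mk(tup(mk(e, e), tup(0, e, 5), c), tup(mk(e, e), tup(0, e, 5), c)), tup(5, tup(mk(e, e), tup(0, e, 5), c), e)), tup(tup(mk(e, e), tup(0, e, 5), c), mk(mk(tup(mk(e, e), tup(0, e, 5), c), tup(mk(e, e), tup(0, e, 5), c)), tup(5, tup(mk(e, e), tup(0, e, 5), c), e)), 5), mk(tup(mk(e, e), tup(0, e, 5), c), 0)), 0),  tup(e, y2, e) ≐ tup(e, mk(u, tup(mk(e, e), tup(0, e, 5), c)), e). Substituting into the earlier binding gives x1 := mk(mk(tup(mk(e, e), tup(0, e, 5), c), tup(mk(e, e), tup(0, e, 5), c)), tup(5, tup(mk(e, e), tup(0, e, 5), c), e)).
Decompose tup/3: s ≐ tup(4, tup(mk(e, e), tup(0, e, 5), c), y2),  u ≐ tup(mk(mk(tup(mk(e, e), tup(0, e, 5), c), tup(mk(e, e), tup(0, e, 5), c)), tup(5, tup(mk(e, e), tup(0, e, 5), c), e)), tup(tup(mk(e, e), tup(0, e, 5), c), mk(mk(tup(mk(e, e), tup(0, e, 5), c), tup(mk(e, e), tup(0, e, 5), c)), tup(5, tup(mk(e, e), tup(0, e, 5), c), e)), 5), mk(tup(mk(e, e), tup(0, e, 5), c), 0)),  c ≐ 0.
Bind s := tup(4, tup(mk(e, e), tup(0, e, 5), c), y2); no other remaining equation mentions s.
Bind u := tup(mk(mk(tup(mk(e, e), tup(0, e, 5), c), tup(mk(e, e), tup(0, e, 5), c)), tup(5, tup(mk(e, e), tup(0, e, 5), c), e)), tup(tup(mk(e, e), tup(0, e, 5), c), mk(mk(tup(mk(e, e), tup(0, e, 5), c), tup(mk(e, e), tup(0, e, 5), c)), tup(5, tup(mk(e, e), tup(0, e, 5), c), e)), 5), mk(tup(mk(e, e), tup(0, e, 5), c), 0)); substituting into the one remaining equation that mentions u gives: tup(e, y2, e) ≐ tup(e, mk(tup(mk(mk(tup(mk(e, e), tup(0, e, 5), c), tup(mk(e, e), tup(0, e, 5), c)), tup(5, tup(mk(e, e), tup(0, e, 5), c), e)), tup(tup(mk(e, e), tup(0, e, 5), c), mk(mk(tup(mk(e, e), tup(0, e, 5), c), tup(mk(e, e), tup(0, e, 5), c)), tup(5, tup(mk(e, e), tup(0, e, 5), c), e)), 5), mk(tup(mk(e, e), tup(0, e, 5), c), 0)), tup(mk(e, e), tup(0, e, 5), c)), e).
Clash: constants c and 0 differ; no unifier exists.

FAIL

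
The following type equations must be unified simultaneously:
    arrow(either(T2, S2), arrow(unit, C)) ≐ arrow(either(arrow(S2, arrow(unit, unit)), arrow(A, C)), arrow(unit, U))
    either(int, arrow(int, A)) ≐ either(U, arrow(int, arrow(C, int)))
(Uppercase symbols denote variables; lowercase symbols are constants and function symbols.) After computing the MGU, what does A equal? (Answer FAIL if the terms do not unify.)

arrow(int, int)

Decompose arrow/2: either(T2, S2) ≐ either(arrow(S2, arrow(unit, unit)), arrow(A, C)),  arrow(unit, C) ≐ arrow(unit, U).
Decompose either/2: T2 ≐ arrow(S2, arrow(unit, unit)),  S2 ≐ arrow(A, C).
Bind T2 := arrow(S2, arrow(unit, unit)); no other remaining equation mentions T2.
Bind S2 := arrow(A, C); no other remaining equation mentions S2. Substituting into the earlier binding gives T2 := arrow(arrow(A, C), arrow(unit, unit)).
Decompose arrow/2: unit ≐ unit,  C ≐ U.
Delete trivial equation unit ≐ unit.
Bind C := U; substituting into the remaining equation gives: either(int, arrow(int, A)) ≐ either(U, arrow(int, arrow(U, int))). Substituting into the earlier bindings gives T2 := arrow(arrow(A, U), arrow(unit, unit)), S2 := arrow(A, U).
Decompose either/2: int ≐ U,  arrow(int, A) ≐ arrow(int, arrow(U, int)).
Bind U := int; substituting into the remaining equation gives: arrow(int, A) ≐ arrow(int, arrow(int, int)). Substituting into the earlier bindings gives T2 := arrow(arrow(A, int), arrow(unit, unit)), S2 := arrow(A, int), C := int.
Decompose arrow/2: int ≐ int,  A ≐ arrow(int, int).
Delete trivial equation int ≐ int.
Bind A := arrow(int, int). Substituting into the earlier bindings gives T2 := arrow(arrow(arrow(int, int), int), arrow(unit, unit)), S2 := arrow(arrow(int, int), int).
MGU = { T2 := arrow(arrow(arrow(int, int), int), arrow(unit, unit)), S2 := arrow(arrow(int, int), int), C := int, U := int, A := arrow(int, int) }, so A := arrow(int, int).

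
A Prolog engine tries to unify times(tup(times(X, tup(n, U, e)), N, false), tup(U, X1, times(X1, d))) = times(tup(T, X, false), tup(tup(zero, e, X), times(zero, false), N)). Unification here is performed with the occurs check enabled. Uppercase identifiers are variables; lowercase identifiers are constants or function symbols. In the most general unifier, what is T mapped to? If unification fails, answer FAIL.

Decompose times/2: tup(times(X, tup(n, U, e)), N, false) = tup(T, X, false),  tup(U, X1, times(X1, d)) = tup(tup(zero, e, X), times(zero, false), N).
Decompose tup/3: times(X, tup(n, U, e)) = T,  N = X,  false = false.
Bind T := times(X, tup(n, U, e)); no other remaining equation mentions T.
Bind N := X; substituting into the one remaining equation that mentions N gives: tup(U, X1, times(X1, d)) = tup(tup(zero, e, X), times(zero, false), X).
Delete trivial equation false = false.
Decompose tup/3: U = tup(zero, e, X),  X1 = times(zero, false),  times(X1, d) = X.
Bind U := tup(zero, e, X); no other remaining equation mentions U. Substituting into the earlier binding gives T := times(X, tup(n, tup(zero, e, X), e)).
Bind X1 := times(zero, false); substituting into the remaining equation gives: times(times(zero, false), d) = X.
Bind X := times(times(zero, false), d). Substituting into the earlier bindings gives T := times(times(times(zero, false), d), tup(n, tup(zero, e, times(times(zero, false), d)), e)), N := times(times(zero, false), d), U := tup(zero, e, times(times(zero, false), d)).
MGU = { T = times(times(times(zero, false), d), tup(n, tup(zero, e, times(times(zero, false), d)), e)), N = times(times(zero, false), d), U = tup(zero, e, times(times(zero, false), d)), X1 = times(zero, false), X = times(times(zero, false), d) }, so T = times(times(times(zero, false), d), tup(n, tup(zero, e, times(times(zero, false), d)), e)).

times(times(times(zero, false), d), tup(n, tup(zero, e, times(times(zero, false), d)), e))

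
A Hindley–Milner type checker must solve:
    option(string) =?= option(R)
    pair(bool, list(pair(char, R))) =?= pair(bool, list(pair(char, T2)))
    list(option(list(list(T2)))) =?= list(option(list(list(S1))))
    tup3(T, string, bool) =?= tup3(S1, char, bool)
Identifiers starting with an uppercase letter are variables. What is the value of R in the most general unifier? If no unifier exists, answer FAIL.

Decompose option/1: string =?= R.
Bind R := string; substituting into the one remaining equation that mentions R gives: pair(bool, list(pair(char, string))) =?= pair(bool, list(pair(char, T2))).
Decompose pair/2: bool =?= bool,  list(pair(char, string)) =?= list(pair(char, T2)).
Delete trivial equation bool =?= bool.
Decompose list/1: pair(char, string) =?= pair(char, T2).
Decompose pair/2: char =?= char,  string =?= T2.
Delete trivial equation char =?= char.
Bind T2 := string; substituting into the one remaining equation that mentions T2 gives: list(option(list(list(string)))) =?= list(option(list(list(S1)))).
Decompose list/1: option(list(list(string))) =?= option(list(list(S1))).
Decompose option/1: list(list(string)) =?= list(list(S1)).
Decompose list/1: list(string) =?= list(S1).
Decompose list/1: string =?= S1.
Bind S1 := string; substituting into the remaining equation gives: tup3(T, string, bool) =?= tup3(string, char, bool).
Decompose tup3/3: T =?= string,  string =?= char,  bool =?= bool.
Bind T := string; no other remaining equation mentions T.
Clash: constants string and char differ; no unifier exists.

FAIL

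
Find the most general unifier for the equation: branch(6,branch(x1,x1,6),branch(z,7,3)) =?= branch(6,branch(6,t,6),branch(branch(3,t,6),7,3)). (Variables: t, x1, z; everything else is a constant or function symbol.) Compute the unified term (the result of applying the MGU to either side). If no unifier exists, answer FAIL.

Decompose branch/3: 6 =?= 6,  branch(x1,x1,6) =?= branch(6,t,6),  branch(z,7,3) =?= branch(branch(3,t,6),7,3).
Delete trivial equation 6 =?= 6.
Decompose branch/3: x1 =?= 6,  x1 =?= t,  6 =?= 6.
Bind x1 := 6; substituting into the one remaining equation that mentions x1 gives: 6 =?= t.
Bind t := 6; substituting into the one remaining equation that mentions t gives: branch(z,7,3) =?= branch(branch(3,6,6),7,3).
Delete trivial equation 6 =?= 6.
Decompose branch/3: z =?= branch(3,6,6),  7 =?= 7,  3 =?= 3.
Bind z := branch(3,6,6); no other remaining equation mentions z.
Delete trivial equation 7 =?= 7.
Delete trivial equation 3 =?= 3.
Applying the MGU to either side gives branch(6,branch(6,6,6),branch(branch(3,6,6),7,3)).

branch(6,branch(6,6,6),branch(branch(3,6,6),7,3))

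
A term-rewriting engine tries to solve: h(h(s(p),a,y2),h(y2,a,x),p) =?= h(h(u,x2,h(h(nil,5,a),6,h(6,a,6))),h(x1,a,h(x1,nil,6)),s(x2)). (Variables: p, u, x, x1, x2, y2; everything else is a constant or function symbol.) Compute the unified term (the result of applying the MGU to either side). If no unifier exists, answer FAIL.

h(h(s(s(a)),a,h(h(nil,5,a),6,h(6,a,6))),h(h(h(nil,5,a),6,h(6,a,6)),a,h(h(h(nil,5,a),6,h(6,a,6)),nil,6)),s(a))

Decompose h/3: h(s(p),a,y2) =?= h(u,x2,h(h(nil,5,a),6,h(6,a,6))),  h(y2,a,x) =?= h(x1,a,h(x1,nil,6)),  p =?= s(x2).
Decompose h/3: s(p) =?= u,  a =?= x2,  y2 =?= h(h(nil,5,a),6,h(6,a,6)).
Bind u := s(p); no other remaining equation mentions u.
Bind x2 := a; substituting into the one remaining equation that mentions x2 gives: p =?= s(a).
Bind y2 := h(h(nil,5,a),6,h(6,a,6)); substituting into the one remaining equation that mentions y2 gives: h(h(h(nil,5,a),6,h(6,a,6)),a,x) =?= h(x1,a,h(x1,nil,6)).
Decompose h/3: h(h(nil,5,a),6,h(6,a,6)) =?= x1,  a =?= a,  x =?= h(x1,nil,6).
Bind x1 := h(h(nil,5,a),6,h(6,a,6)); substituting into the one remaining equation that mentions x1 gives: x =?= h(h(h(nil,5,a),6,h(6,a,6)),nil,6).
Delete trivial equation a =?= a.
Bind x := h(h(h(nil,5,a),6,h(6,a,6)),nil,6); no other remaining equation mentions x.
Bind p := s(a). Substituting into the earlier binding gives u := s(s(a)).
Applying the MGU to either side gives h(h(s(s(a)),a,h(h(nil,5,a),6,h(6,a,6))),h(h(h(nil,5,a),6,h(6,a,6)),a,h(h(h(nil,5,a),6,h(6,a,6)),nil,6)),s(a)).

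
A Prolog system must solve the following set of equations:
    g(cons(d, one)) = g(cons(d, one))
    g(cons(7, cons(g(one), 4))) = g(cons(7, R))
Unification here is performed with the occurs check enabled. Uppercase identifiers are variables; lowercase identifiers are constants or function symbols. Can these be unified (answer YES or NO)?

YES

Delete trivial equation g(cons(d, one)) = g(cons(d, one)).
Decompose g/1: cons(7, cons(g(one), 4)) = cons(7, R).
Decompose cons/2: 7 = 7,  cons(g(one), 4) = R.
Delete trivial equation 7 = 7.
Bind R := cons(g(one), 4).
No equations remain and no clash or occurs-check failure arose, so a unifier exists.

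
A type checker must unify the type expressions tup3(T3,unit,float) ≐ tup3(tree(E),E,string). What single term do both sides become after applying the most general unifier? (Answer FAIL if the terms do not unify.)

FAIL

Decompose tup3/3: T3 ≐ tree(E),  unit ≐ E,  float ≐ string.
Bind T3 := tree(E); no other remaining equation mentions T3.
Bind E := unit; no other remaining equation mentions E. Substituting into the earlier binding gives T3 := tree(unit).
Clash: constants float and string differ; no unifier exists.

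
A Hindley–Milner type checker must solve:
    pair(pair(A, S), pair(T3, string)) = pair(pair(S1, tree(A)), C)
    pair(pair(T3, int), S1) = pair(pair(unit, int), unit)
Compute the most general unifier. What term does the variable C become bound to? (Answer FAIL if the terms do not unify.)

pair(unit, string)

Decompose pair/2: pair(A, S) = pair(S1, tree(A)),  pair(T3, string) = C.
Decompose pair/2: A = S1,  S = tree(A).
Bind A := S1; substituting into the one remaining equation that mentions A gives: S = tree(S1).
Bind S := tree(S1); no other remaining equation mentions S.
Bind C := pair(T3, string); no other remaining equation mentions C.
Decompose pair/2: pair(T3, int) = pair(unit, int),  S1 = unit.
Decompose pair/2: T3 = unit,  int = int.
Bind T3 := unit; no other remaining equation mentions T3. Substituting into the earlier binding gives C := pair(unit, string).
Delete trivial equation int = int.
Bind S1 := unit. Substituting into the earlier bindings gives A := unit, S := tree(unit).
MGU = { A := unit, S := tree(unit), C := pair(unit, string), T3 := unit, S1 := unit }, so C := pair(unit, string).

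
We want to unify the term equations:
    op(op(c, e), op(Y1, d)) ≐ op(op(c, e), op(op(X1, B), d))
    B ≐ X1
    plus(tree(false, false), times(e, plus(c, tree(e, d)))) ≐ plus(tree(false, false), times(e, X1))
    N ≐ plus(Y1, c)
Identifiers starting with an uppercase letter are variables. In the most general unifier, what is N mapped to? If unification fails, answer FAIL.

plus(op(plus(c, tree(e, d)), plus(c, tree(e, d))), c)

Decompose op/2: op(c, e) ≐ op(c, e),  op(Y1, d) ≐ op(op(X1, B), d).
Delete trivial equation op(c, e) ≐ op(c, e).
Decompose op/2: Y1 ≐ op(X1, B),  d ≐ d.
Bind Y1 := op(X1, B); substituting into the one remaining equation that mentions Y1 gives: N ≐ plus(op(X1, B), c).
Delete trivial equation d ≐ d.
Bind B := X1; substituting into the one remaining equation that mentions B gives: N ≐ plus(op(X1, X1), c). Substituting into the earlier binding gives Y1 := op(X1, X1).
Decompose plus/2: tree(false, false) ≐ tree(false, false),  times(e, plus(c, tree(e, d))) ≐ times(e, X1).
Delete trivial equation tree(false, false) ≐ tree(false, false).
Decompose times/2: e ≐ e,  plus(c, tree(e, d)) ≐ X1.
Delete trivial equation e ≐ e.
Bind X1 := plus(c, tree(e, d)); substituting into the remaining equation gives: N ≐ plus(op(plus(c, tree(e, d)), plus(c, tree(e, d))), c). Substituting into the earlier bindings gives Y1 := op(plus(c, tree(e, d)), plus(c, tree(e, d))), B := plus(c, tree(e, d)).
Bind N := plus(op(plus(c, tree(e, d)), plus(c, tree(e, d))), c).
MGU = { Y1 ↦ op(plus(c, tree(e, d)), plus(c, tree(e, d))), B ↦ plus(c, tree(e, d)), X1 ↦ plus(c, tree(e, d)), N ↦ plus(op(plus(c, tree(e, d)), plus(c, tree(e, d))), c) }, so N ↦ plus(op(plus(c, tree(e, d)), plus(c, tree(e, d))), c).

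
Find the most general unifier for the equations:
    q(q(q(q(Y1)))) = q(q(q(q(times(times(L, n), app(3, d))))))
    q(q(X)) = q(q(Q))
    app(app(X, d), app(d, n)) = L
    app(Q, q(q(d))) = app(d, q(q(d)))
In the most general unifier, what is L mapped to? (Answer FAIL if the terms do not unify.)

app(app(d, d), app(d, n))

Decompose q/1: q(q(q(Y1))) = q(q(q(times(times(L, n), app(3, d))))).
Decompose q/1: q(q(Y1)) = q(q(times(times(L, n), app(3, d)))).
Decompose q/1: q(Y1) = q(times(times(L, n), app(3, d))).
Decompose q/1: Y1 = times(times(L, n), app(3, d)).
Bind Y1 := times(times(L, n), app(3, d)); no other remaining equation mentions Y1.
Decompose q/1: q(X) = q(Q).
Decompose q/1: X = Q.
Bind X := Q; substituting into the one remaining equation that mentions X gives: app(app(Q, d), app(d, n)) = L.
Bind L := app(app(Q, d), app(d, n)); no other remaining equation mentions L. Substituting into the earlier binding gives Y1 := times(times(app(app(Q, d), app(d, n)), n), app(3, d)).
Decompose app/2: Q = d,  q(q(d)) = q(q(d)).
Bind Q := d; no other remaining equation mentions Q. Substituting into the earlier bindings gives Y1 := times(times(app(app(d, d), app(d, n)), n), app(3, d)), X := d, L := app(app(d, d), app(d, n)).
Delete trivial equation q(q(d)) = q(q(d)).
MGU = { Y1 := times(times(app(app(d, d), app(d, n)), n), app(3, d)), X := d, L := app(app(d, d), app(d, n)), Q := d }, so L := app(app(d, d), app(d, n)).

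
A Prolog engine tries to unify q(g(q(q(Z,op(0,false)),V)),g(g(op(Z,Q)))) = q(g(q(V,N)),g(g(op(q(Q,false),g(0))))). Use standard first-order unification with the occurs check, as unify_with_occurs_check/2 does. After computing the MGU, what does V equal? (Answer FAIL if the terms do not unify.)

Decompose q/2: g(q(q(Z,op(0,false)),V)) = g(q(V,N)),  g(g(op(Z,Q))) = g(g(op(q(Q,false),g(0)))).
Decompose g/1: q(q(Z,op(0,false)),V) = q(V,N).
Decompose q/2: q(Z,op(0,false)) = V,  V = N.
Bind V := q(Z,op(0,false)); substituting into the one remaining equation that mentions V gives: q(Z,op(0,false)) = N.
Bind N := q(Z,op(0,false)); no other remaining equation mentions N.
Decompose g/1: g(op(Z,Q)) = g(op(q(Q,false),g(0))).
Decompose g/1: op(Z,Q) = op(q(Q,false),g(0)).
Decompose op/2: Z = q(Q,false),  Q = g(0).
Bind Z := q(Q,false); no other remaining equation mentions Z. Substituting into the earlier bindings gives V := q(q(Q,false),op(0,false)), N := q(q(Q,false),op(0,false)).
Bind Q := g(0). Substituting into the earlier bindings gives V := q(q(g(0),false),op(0,false)), N := q(q(g(0),false),op(0,false)), Z := q(g(0),false).
MGU = { V = q(q(g(0),false),op(0,false)), N = q(q(g(0),false),op(0,false)), Z = q(g(0),false), Q = g(0) }, so V = q(q(g(0),false),op(0,false)).

q(q(g(0),false),op(0,false))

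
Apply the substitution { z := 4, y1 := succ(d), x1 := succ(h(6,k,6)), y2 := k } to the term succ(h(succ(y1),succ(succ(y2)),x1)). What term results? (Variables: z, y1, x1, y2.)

Replace each occurrence of y1 with succ(d).
Replace each occurrence of x1 with succ(h(6,k,6)).
Replace each occurrence of y2 with k.
Result: succ(h(succ(succ(d)),succ(succ(k)),succ(h(6,k,6)))).

succ(h(succ(succ(d)),succ(succ(k)),succ(h(6,k,6))))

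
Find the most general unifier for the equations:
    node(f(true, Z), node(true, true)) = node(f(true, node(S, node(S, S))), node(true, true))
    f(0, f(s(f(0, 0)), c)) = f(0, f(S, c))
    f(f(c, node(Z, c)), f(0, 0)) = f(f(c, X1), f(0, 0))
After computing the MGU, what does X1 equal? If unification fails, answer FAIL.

node(node(s(f(0, 0)), node(s(f(0, 0)), s(f(0, 0)))), c)

Decompose node/2: f(true, Z) = f(true, node(S, node(S, S))),  node(true, true) = node(true, true).
Decompose f/2: true = true,  Z = node(S, node(S, S)).
Delete trivial equation true = true.
Bind Z := node(S, node(S, S)); substituting into the one remaining equation that mentions Z gives: f(f(c, node(node(S, node(S, S)), c)), f(0, 0)) = f(f(c, X1), f(0, 0)).
Delete trivial equation node(true, true) = node(true, true).
Decompose f/2: 0 = 0,  f(s(f(0, 0)), c) = f(S, c).
Delete trivial equation 0 = 0.
Decompose f/2: s(f(0, 0)) = S,  c = c.
Bind S := s(f(0, 0)); substituting into the one remaining equation that mentions S gives: f(f(c, node(node(s(f(0, 0)), node(s(f(0, 0)), s(f(0, 0)))), c)), f(0, 0)) = f(f(c, X1), f(0, 0)). Substituting into the earlier binding gives Z := node(s(f(0, 0)), node(s(f(0, 0)), s(f(0, 0)))).
Delete trivial equation c = c.
Decompose f/2: f(c, node(node(s(f(0, 0)), node(s(f(0, 0)), s(f(0, 0)))), c)) = f(c, X1),  f(0, 0) = f(0, 0).
Decompose f/2: c = c,  node(node(s(f(0, 0)), node(s(f(0, 0)), s(f(0, 0)))), c) = X1.
Delete trivial equation c = c.
Bind X1 := node(node(s(f(0, 0)), node(s(f(0, 0)), s(f(0, 0)))), c); no other remaining equation mentions X1.
Delete trivial equation f(0, 0) = f(0, 0).
MGU = { Z := node(s(f(0, 0)), node(s(f(0, 0)), s(f(0, 0)))), S := s(f(0, 0)), X1 := node(node(s(f(0, 0)), node(s(f(0, 0)), s(f(0, 0)))), c) }, so X1 := node(node(s(f(0, 0)), node(s(f(0, 0)), s(f(0, 0)))), c).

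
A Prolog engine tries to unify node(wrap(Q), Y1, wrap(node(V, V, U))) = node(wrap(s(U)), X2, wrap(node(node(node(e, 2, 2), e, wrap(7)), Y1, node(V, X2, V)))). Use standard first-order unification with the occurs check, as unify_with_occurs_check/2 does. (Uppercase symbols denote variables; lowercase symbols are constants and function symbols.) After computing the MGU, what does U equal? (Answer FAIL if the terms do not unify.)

Decompose node/3: wrap(Q) = wrap(s(U)),  Y1 = X2,  wrap(node(V, V, U)) = wrap(node(node(node(e, 2, 2), e, wrap(7)), Y1, node(V, X2, V))).
Decompose wrap/1: Q = s(U).
Bind Q := s(U); no other remaining equation mentions Q.
Bind Y1 := X2; substituting into the remaining equation gives: wrap(node(V, V, U)) = wrap(node(node(node(e, 2, 2), e, wrap(7)), X2, node(V, X2, V))).
Decompose wrap/1: node(V, V, U) = node(node(node(e, 2, 2), e, wrap(7)), X2, node(V, X2, V)).
Decompose node/3: V = node(node(e, 2, 2), e, wrap(7)),  V = X2,  U = node(V, X2, V).
Bind V := node(node(e, 2, 2), e, wrap(7)); substituting into the remaining equations gives: node(node(e, 2, 2), e, wrap(7)) = X2,  U = node(node(node(e, 2, 2), e, wrap(7)), X2, node(node(e, 2, 2), e, wrap(7))).
Bind X2 := node(node(e, 2, 2), e, wrap(7)); substituting into the remaining equation gives: U = node(node(node(e, 2, 2), e, wrap(7)), node(node(e, 2, 2), e, wrap(7)), node(node(e, 2, 2), e, wrap(7))). Substituting into the earlier binding gives Y1 := node(node(e, 2, 2), e, wrap(7)).
Bind U := node(node(node(e, 2, 2), e, wrap(7)), node(node(e, 2, 2), e, wrap(7)), node(node(e, 2, 2), e, wrap(7))). Substituting into the earlier binding gives Q := s(node(node(node(e, 2, 2), e, wrap(7)), node(node(e, 2, 2), e, wrap(7)), node(node(e, 2, 2), e, wrap(7)))).
MGU = { Q = s(node(node(node(e, 2, 2), e, wrap(7)), node(node(e, 2, 2), e, wrap(7)), node(node(e, 2, 2), e, wrap(7)))), Y1 = node(node(e, 2, 2), e, wrap(7)), V = node(node(e, 2, 2), e, wrap(7)), X2 = node(node(e, 2, 2), e, wrap(7)), U = node(node(node(e, 2, 2), e, wrap(7)), node(node(e, 2, 2), e, wrap(7)), node(node(e, 2, 2), e, wrap(7))) }, so U = node(node(node(e, 2, 2), e, wrap(7)), node(node(e, 2, 2), e, wrap(7)), node(node(e, 2, 2), e, wrap(7))).

node(node(node(e, 2, 2), e, wrap(7)), node(node(e, 2, 2), e, wrap(7)), node(node(e, 2, 2), e, wrap(7)))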